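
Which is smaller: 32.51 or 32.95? 32.51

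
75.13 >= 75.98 False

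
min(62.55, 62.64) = 62.55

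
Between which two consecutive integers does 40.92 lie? 40 and 41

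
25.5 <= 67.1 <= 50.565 False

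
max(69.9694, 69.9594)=69.9694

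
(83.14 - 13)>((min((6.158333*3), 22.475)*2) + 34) False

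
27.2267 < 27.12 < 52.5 False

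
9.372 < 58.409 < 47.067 False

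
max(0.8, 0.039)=0.8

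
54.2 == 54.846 False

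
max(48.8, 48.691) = 48.8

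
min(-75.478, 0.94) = -75.478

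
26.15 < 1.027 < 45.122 False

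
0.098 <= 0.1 True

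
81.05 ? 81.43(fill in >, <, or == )<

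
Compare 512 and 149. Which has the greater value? 512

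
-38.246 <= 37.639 True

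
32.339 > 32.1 True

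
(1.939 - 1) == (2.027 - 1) False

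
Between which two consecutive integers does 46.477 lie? 46 and 47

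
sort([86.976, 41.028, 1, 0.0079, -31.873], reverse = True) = [86.976, 41.028, 1, 0.0079, -31.873]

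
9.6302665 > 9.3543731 True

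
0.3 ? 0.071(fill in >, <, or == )>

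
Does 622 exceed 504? Yes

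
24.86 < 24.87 True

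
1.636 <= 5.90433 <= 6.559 True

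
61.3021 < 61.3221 True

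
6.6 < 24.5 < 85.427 True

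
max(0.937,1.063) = 1.063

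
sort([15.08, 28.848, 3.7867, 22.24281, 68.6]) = [3.7867, 15.08, 22.24281, 28.848, 68.6]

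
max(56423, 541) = 56423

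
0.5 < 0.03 False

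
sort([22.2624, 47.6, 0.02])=[0.02, 22.2624, 47.6]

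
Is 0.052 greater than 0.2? No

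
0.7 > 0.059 True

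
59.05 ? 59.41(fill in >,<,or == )<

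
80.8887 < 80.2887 False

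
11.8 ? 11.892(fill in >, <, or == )<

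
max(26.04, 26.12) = 26.12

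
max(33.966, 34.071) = 34.071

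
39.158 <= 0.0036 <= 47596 False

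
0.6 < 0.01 False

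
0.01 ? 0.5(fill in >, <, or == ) <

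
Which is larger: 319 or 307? 319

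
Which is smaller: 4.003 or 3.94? 3.94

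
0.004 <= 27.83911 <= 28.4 True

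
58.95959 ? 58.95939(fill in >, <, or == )>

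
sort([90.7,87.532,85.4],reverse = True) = [90.7,87.532,85.4]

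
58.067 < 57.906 False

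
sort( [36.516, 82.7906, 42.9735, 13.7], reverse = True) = [82.7906, 42.9735, 36.516, 13.7]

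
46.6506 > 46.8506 False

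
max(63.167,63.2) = 63.2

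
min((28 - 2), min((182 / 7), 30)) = 26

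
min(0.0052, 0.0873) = 0.0052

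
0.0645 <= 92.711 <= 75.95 False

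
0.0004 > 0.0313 False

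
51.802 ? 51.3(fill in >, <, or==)>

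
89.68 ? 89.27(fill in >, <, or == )>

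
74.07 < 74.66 True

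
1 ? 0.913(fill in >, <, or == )>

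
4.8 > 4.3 True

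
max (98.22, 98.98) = 98.98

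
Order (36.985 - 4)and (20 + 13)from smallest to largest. (36.985 - 4), (20 + 13)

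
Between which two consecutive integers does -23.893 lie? -24 and -23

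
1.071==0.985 False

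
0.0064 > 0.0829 False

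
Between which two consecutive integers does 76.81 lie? 76 and 77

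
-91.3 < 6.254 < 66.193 True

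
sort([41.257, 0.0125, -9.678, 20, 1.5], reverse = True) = [41.257, 20, 1.5, 0.0125, -9.678]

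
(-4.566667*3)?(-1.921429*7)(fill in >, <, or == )<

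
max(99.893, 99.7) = 99.893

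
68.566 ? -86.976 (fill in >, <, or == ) >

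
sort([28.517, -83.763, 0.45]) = [-83.763, 0.45, 28.517]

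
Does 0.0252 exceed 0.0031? Yes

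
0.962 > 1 False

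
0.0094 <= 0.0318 True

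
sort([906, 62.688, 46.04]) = [46.04, 62.688, 906]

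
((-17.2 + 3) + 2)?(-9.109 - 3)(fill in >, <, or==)<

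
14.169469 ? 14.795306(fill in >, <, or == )<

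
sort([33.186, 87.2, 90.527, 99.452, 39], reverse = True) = [99.452, 90.527, 87.2, 39, 33.186]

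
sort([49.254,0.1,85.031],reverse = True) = [85.031,49.254,0.1]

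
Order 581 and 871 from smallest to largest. 581, 871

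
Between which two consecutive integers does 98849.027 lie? 98849 and 98850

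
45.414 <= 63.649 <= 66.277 True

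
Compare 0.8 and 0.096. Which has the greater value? 0.8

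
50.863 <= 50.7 False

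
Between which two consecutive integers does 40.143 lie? 40 and 41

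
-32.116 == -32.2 False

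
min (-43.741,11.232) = -43.741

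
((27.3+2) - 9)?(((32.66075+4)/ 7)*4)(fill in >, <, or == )<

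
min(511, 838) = 511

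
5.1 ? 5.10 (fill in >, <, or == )==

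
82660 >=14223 True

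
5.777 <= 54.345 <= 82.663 True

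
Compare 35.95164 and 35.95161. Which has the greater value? 35.95164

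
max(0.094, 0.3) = 0.3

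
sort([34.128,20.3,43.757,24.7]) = [20.3,24.7,34.128,43.757]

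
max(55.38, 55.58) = 55.58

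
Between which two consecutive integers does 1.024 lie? 1 and 2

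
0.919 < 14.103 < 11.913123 False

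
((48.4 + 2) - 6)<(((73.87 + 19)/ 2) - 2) True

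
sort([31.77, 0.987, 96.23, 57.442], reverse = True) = [96.23, 57.442, 31.77, 0.987]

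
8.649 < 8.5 False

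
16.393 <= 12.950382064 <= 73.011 False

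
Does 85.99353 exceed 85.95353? Yes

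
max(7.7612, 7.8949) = 7.8949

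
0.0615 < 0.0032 False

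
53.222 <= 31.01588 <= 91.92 False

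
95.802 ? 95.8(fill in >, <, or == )>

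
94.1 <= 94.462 True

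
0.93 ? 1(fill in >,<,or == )<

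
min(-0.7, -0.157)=-0.7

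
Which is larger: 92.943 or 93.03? 93.03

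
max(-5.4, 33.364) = 33.364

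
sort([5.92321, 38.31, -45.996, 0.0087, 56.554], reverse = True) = [56.554, 38.31, 5.92321, 0.0087, -45.996]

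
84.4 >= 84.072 True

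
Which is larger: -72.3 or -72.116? -72.116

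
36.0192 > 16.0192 True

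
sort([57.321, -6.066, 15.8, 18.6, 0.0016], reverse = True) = [57.321, 18.6, 15.8, 0.0016, -6.066]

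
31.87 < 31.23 False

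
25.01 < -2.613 False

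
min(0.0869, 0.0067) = 0.0067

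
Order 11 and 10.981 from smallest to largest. 10.981, 11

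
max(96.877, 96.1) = 96.877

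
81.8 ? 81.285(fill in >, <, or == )>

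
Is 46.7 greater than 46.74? No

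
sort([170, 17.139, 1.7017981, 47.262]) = [1.7017981, 17.139, 47.262, 170]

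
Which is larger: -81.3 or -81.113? -81.113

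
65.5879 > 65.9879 False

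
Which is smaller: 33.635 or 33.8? 33.635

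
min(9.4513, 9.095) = 9.095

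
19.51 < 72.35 True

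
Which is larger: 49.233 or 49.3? 49.3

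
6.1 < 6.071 False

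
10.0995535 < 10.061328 False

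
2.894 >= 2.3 True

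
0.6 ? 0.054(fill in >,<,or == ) >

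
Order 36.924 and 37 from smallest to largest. 36.924, 37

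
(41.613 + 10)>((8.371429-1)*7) True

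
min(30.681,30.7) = 30.681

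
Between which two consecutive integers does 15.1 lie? 15 and 16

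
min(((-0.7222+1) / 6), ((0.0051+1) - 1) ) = 0.0051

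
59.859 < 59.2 False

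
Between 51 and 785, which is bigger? 785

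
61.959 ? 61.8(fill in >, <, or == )>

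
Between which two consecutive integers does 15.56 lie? 15 and 16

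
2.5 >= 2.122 True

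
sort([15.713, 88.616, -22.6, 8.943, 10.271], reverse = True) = [88.616, 15.713, 10.271, 8.943, -22.6]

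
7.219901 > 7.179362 True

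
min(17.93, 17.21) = 17.21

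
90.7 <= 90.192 False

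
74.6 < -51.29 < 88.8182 False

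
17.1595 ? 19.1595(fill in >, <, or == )<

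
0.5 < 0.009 False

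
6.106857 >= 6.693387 False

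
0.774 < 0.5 False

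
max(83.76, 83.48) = 83.76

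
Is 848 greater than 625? Yes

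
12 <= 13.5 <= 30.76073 True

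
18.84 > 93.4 False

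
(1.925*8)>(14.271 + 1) True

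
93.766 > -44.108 True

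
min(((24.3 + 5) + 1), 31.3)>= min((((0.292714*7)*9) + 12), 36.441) False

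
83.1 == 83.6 False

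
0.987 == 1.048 False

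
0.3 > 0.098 True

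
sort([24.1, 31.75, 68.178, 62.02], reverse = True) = [68.178, 62.02, 31.75, 24.1]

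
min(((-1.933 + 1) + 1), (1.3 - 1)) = 0.067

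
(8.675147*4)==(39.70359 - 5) False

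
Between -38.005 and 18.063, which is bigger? 18.063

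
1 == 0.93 False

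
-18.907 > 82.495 False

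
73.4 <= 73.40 True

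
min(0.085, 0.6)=0.085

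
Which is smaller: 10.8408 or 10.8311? 10.8311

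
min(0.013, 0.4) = 0.013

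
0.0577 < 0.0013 False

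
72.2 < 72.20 False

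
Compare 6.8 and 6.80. They are equal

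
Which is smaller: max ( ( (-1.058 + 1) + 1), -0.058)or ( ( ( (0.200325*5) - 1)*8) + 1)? max ( ( (-1.058 + 1) + 1), -0.058)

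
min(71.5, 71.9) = 71.5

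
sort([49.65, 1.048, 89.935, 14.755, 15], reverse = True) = [89.935, 49.65, 15, 14.755, 1.048]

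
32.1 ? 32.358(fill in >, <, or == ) <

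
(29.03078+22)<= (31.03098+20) True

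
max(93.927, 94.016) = 94.016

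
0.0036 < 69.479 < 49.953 False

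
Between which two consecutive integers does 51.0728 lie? 51 and 52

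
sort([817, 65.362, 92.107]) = [65.362, 92.107, 817]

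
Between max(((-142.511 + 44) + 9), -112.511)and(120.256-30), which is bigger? (120.256-30)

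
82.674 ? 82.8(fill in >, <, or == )<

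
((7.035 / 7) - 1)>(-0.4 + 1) False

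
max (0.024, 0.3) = 0.3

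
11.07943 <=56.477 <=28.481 False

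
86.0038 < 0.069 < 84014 False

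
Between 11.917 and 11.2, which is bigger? 11.917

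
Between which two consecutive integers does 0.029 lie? 0 and 1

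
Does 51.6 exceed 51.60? No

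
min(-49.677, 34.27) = -49.677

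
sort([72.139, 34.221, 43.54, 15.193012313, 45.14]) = [15.193012313, 34.221, 43.54, 45.14, 72.139]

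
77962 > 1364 True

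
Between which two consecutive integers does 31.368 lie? 31 and 32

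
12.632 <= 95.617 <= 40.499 False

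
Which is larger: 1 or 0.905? 1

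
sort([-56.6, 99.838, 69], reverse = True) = [99.838, 69, -56.6]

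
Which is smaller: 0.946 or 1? 0.946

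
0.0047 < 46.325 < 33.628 False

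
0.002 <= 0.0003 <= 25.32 False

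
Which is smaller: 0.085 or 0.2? 0.085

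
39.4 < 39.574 True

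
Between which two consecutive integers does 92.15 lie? 92 and 93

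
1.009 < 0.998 False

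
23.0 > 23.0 False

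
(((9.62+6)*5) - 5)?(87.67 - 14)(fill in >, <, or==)<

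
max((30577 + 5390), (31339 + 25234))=56573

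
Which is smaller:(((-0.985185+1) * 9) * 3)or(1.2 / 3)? (1.2 / 3)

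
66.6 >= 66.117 True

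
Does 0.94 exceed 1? No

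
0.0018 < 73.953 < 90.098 True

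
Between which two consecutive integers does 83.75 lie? 83 and 84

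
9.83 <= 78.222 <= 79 True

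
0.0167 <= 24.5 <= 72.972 True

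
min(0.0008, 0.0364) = 0.0008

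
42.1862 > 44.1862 False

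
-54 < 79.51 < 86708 True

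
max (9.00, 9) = 9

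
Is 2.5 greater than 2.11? Yes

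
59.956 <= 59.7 False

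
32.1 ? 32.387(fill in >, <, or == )<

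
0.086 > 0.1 False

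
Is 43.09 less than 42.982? No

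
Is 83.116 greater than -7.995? Yes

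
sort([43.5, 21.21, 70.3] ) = [21.21, 43.5, 70.3]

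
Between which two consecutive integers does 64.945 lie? 64 and 65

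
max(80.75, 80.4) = 80.75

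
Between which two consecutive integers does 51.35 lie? 51 and 52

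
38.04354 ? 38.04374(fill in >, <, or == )<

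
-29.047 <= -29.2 False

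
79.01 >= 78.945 True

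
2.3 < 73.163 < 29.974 False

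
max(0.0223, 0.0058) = 0.0223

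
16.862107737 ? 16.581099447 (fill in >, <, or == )>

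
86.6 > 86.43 True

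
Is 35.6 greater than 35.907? No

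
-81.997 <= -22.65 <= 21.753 True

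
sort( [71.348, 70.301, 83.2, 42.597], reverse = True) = [83.2, 71.348, 70.301, 42.597]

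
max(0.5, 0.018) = 0.5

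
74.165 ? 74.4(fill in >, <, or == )<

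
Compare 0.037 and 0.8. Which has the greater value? 0.8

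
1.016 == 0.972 False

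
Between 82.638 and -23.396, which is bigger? 82.638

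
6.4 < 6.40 False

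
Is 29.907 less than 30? Yes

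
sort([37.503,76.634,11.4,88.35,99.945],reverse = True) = [99.945,88.35,76.634,37.503,11.4]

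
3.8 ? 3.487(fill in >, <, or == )>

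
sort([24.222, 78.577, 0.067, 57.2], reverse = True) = [78.577, 57.2, 24.222, 0.067]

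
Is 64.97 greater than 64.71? Yes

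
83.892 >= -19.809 True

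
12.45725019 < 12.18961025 False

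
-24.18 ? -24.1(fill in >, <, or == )<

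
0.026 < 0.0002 False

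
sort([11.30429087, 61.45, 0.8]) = [0.8, 11.30429087, 61.45]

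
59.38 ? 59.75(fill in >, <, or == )<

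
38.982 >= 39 False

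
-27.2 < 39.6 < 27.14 False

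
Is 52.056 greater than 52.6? No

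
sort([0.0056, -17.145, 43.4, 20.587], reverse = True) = [43.4, 20.587, 0.0056, -17.145]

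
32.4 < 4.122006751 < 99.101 False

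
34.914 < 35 True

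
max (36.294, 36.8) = 36.8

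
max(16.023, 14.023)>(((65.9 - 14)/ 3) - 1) False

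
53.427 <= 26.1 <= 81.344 False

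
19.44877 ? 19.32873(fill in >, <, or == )>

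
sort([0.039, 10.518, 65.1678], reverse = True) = [65.1678, 10.518, 0.039]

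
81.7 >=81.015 True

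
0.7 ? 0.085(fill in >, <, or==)>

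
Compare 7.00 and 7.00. They are equal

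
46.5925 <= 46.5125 False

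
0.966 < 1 True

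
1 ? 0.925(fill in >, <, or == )>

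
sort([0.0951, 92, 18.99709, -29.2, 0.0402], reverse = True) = [92, 18.99709, 0.0951, 0.0402, -29.2]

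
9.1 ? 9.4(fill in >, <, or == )<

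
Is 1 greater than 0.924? Yes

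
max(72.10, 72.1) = 72.1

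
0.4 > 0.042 True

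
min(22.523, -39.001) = -39.001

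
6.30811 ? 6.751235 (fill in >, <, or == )<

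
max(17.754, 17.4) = 17.754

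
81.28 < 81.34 True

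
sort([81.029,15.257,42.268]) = [15.257,42.268,81.029]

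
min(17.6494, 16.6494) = 16.6494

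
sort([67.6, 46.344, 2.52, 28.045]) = [2.52, 28.045, 46.344, 67.6]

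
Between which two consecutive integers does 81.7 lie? 81 and 82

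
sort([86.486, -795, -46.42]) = [-795, -46.42, 86.486]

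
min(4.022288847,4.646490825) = 4.022288847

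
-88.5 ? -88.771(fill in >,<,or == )>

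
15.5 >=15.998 False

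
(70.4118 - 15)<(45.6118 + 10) True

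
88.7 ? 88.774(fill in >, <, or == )<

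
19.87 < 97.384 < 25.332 False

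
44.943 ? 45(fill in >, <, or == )<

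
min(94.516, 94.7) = 94.516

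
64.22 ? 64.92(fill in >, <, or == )<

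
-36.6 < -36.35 True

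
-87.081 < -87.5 False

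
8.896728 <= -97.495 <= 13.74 False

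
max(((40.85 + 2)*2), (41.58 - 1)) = 85.7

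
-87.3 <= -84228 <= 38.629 False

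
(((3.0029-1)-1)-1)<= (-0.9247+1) True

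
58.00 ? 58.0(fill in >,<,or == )==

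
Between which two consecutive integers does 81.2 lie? 81 and 82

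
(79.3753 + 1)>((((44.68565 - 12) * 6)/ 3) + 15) True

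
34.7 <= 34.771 True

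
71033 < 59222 False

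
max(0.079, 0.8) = 0.8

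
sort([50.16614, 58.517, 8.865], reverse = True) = [58.517, 50.16614, 8.865]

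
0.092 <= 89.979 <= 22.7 False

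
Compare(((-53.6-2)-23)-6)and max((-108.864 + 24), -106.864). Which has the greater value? (((-53.6-2)-23)-6)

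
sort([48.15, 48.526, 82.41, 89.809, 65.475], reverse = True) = [89.809, 82.41, 65.475, 48.526, 48.15]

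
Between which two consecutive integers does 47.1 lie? 47 and 48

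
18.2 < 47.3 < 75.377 True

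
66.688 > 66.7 False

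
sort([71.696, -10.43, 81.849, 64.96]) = [-10.43, 64.96, 71.696, 81.849]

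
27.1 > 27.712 False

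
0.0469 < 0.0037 False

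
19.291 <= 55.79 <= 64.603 True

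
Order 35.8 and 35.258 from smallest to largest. 35.258,35.8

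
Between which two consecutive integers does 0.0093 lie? 0 and 1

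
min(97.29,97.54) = 97.29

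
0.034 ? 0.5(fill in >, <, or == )<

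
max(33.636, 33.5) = 33.636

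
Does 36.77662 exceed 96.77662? No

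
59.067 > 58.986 True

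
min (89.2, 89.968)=89.2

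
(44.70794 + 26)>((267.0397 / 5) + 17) True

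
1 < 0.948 False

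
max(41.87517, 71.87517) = 71.87517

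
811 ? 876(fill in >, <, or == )<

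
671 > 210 True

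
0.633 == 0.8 False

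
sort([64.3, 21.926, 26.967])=[21.926, 26.967, 64.3]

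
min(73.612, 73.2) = 73.2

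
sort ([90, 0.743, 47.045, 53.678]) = [0.743, 47.045, 53.678, 90]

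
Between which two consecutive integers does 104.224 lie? 104 and 105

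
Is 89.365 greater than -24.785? Yes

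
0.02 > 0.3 False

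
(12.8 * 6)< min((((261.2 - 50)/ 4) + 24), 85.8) False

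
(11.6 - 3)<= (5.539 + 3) False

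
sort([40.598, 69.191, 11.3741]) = [11.3741, 40.598, 69.191]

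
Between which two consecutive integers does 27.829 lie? 27 and 28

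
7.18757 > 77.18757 False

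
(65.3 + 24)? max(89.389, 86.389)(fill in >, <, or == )<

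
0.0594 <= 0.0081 False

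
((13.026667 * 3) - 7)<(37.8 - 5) True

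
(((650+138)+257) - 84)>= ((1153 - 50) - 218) True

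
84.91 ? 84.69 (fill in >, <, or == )>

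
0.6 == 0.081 False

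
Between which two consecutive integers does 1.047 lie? 1 and 2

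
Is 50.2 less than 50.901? Yes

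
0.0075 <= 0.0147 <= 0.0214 True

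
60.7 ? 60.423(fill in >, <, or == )>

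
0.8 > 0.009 True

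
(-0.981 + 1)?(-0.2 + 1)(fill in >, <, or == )<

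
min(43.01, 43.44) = 43.01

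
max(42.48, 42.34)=42.48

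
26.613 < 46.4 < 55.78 True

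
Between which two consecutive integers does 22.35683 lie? 22 and 23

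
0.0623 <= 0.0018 False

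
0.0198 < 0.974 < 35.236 True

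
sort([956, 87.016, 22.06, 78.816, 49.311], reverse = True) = [956, 87.016, 78.816, 49.311, 22.06]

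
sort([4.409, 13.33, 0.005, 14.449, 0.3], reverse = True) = [14.449, 13.33, 4.409, 0.3, 0.005]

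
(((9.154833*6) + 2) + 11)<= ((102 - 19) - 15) True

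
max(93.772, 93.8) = 93.8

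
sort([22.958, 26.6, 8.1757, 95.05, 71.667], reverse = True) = [95.05, 71.667, 26.6, 22.958, 8.1757]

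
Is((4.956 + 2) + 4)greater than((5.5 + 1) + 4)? Yes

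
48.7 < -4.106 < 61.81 False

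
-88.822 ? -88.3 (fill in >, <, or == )<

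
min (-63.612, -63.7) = -63.7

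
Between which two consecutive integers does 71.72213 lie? 71 and 72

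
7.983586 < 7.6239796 False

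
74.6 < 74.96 True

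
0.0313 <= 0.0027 False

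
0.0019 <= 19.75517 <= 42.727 True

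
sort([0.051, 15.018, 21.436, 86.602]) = [0.051, 15.018, 21.436, 86.602]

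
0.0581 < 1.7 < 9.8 True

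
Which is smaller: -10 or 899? -10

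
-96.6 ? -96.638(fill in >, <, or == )>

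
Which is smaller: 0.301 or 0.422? 0.301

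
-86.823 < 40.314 True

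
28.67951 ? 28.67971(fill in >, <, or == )<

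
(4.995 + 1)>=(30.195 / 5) False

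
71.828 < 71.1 False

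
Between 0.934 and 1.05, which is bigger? 1.05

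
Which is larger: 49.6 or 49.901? 49.901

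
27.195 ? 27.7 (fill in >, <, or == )<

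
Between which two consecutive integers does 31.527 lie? 31 and 32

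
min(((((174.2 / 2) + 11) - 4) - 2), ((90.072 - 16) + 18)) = 92.072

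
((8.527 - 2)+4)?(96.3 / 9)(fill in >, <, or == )<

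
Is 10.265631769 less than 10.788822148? Yes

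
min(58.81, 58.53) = 58.53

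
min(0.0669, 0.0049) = 0.0049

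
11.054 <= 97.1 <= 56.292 False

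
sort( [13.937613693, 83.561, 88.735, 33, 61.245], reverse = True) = [88.735, 83.561, 61.245, 33, 13.937613693]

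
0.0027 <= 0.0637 True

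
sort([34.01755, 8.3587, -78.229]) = [-78.229, 8.3587, 34.01755]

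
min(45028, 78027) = 45028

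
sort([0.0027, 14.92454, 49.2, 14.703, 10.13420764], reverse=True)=[49.2, 14.92454, 14.703, 10.13420764, 0.0027]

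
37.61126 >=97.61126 False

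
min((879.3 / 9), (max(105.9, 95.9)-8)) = 97.7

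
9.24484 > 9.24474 True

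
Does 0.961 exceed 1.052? No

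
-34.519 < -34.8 False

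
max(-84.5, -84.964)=-84.5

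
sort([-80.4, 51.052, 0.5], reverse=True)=[51.052, 0.5, -80.4]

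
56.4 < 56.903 True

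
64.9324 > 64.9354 False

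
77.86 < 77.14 False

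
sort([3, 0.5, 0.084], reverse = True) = [3, 0.5, 0.084]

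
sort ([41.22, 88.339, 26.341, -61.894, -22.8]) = [-61.894, -22.8, 26.341, 41.22, 88.339]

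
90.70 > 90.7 False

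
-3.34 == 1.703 False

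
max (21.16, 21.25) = 21.25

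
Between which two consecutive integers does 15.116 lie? 15 and 16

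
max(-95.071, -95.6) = -95.071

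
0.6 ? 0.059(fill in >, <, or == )>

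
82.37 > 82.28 True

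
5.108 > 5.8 False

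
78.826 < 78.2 False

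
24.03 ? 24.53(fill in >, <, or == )<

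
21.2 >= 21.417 False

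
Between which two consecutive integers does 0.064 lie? 0 and 1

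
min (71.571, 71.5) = 71.5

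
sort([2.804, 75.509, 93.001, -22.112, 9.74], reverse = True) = [93.001, 75.509, 9.74, 2.804, -22.112]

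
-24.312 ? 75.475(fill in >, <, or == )<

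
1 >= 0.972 True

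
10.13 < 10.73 True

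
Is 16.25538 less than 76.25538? Yes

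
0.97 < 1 True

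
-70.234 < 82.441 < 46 False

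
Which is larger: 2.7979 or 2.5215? 2.7979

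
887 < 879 False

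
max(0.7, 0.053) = 0.7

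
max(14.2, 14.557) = 14.557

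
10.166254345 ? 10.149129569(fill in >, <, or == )>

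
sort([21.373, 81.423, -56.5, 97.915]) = [-56.5, 21.373, 81.423, 97.915]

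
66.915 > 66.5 True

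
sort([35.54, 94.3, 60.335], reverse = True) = [94.3, 60.335, 35.54]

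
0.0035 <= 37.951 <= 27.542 False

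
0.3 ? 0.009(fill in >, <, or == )>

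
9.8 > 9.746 True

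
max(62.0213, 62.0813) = 62.0813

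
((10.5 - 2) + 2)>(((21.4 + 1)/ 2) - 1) True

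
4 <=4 True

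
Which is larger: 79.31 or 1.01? 79.31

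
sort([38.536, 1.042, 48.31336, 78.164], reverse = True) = [78.164, 48.31336, 38.536, 1.042]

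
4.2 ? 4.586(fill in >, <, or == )<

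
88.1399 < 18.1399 False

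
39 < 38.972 False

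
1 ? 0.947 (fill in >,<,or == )>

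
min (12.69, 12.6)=12.6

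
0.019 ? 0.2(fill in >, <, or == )<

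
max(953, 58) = 953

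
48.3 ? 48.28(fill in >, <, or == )>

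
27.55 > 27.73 False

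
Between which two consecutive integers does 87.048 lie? 87 and 88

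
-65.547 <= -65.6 False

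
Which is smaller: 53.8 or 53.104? 53.104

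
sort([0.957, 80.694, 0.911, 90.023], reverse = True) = [90.023, 80.694, 0.957, 0.911]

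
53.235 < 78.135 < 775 True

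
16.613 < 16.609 False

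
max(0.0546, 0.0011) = 0.0546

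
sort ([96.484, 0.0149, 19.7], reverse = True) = [96.484, 19.7, 0.0149]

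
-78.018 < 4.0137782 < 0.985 False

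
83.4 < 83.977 True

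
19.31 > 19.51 False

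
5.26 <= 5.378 True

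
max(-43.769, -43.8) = -43.769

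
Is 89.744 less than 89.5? No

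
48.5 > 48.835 False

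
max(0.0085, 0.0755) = 0.0755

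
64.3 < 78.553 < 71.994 False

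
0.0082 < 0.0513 True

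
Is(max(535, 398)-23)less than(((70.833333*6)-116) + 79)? No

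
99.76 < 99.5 False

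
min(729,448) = 448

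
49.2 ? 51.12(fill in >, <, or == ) <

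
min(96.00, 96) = 96.00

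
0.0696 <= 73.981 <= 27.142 False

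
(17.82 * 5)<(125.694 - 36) True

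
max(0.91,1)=1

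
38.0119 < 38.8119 True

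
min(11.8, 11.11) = 11.11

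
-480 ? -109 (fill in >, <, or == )<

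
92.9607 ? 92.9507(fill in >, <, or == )>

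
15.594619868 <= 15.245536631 False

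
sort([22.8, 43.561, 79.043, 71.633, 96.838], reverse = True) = [96.838, 79.043, 71.633, 43.561, 22.8]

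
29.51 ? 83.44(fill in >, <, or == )<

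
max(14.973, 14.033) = 14.973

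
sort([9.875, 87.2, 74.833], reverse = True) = [87.2, 74.833, 9.875]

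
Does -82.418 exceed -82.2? No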